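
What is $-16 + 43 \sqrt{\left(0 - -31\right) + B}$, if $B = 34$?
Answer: $-16 + 43 \sqrt{65} \approx 330.68$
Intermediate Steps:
$-16 + 43 \sqrt{\left(0 - -31\right) + B} = -16 + 43 \sqrt{\left(0 - -31\right) + 34} = -16 + 43 \sqrt{\left(0 + 31\right) + 34} = -16 + 43 \sqrt{31 + 34} = -16 + 43 \sqrt{65}$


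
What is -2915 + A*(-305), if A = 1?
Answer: -3220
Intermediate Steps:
-2915 + A*(-305) = -2915 + 1*(-305) = -2915 - 305 = -3220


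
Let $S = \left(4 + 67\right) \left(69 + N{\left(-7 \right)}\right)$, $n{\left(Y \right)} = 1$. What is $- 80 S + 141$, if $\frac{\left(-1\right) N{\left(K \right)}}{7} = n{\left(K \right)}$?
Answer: $-352019$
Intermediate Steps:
$N{\left(K \right)} = -7$ ($N{\left(K \right)} = \left(-7\right) 1 = -7$)
$S = 4402$ ($S = \left(4 + 67\right) \left(69 - 7\right) = 71 \cdot 62 = 4402$)
$- 80 S + 141 = \left(-80\right) 4402 + 141 = -352160 + 141 = -352019$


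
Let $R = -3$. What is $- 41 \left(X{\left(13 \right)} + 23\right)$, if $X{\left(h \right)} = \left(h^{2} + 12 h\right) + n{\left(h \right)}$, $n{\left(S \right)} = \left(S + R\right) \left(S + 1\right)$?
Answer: $-20008$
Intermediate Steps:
$n{\left(S \right)} = \left(1 + S\right) \left(-3 + S\right)$ ($n{\left(S \right)} = \left(S - 3\right) \left(S + 1\right) = \left(-3 + S\right) \left(1 + S\right) = \left(1 + S\right) \left(-3 + S\right)$)
$X{\left(h \right)} = -3 + 2 h^{2} + 10 h$ ($X{\left(h \right)} = \left(h^{2} + 12 h\right) - \left(3 - h^{2} + 2 h\right) = -3 + 2 h^{2} + 10 h$)
$- 41 \left(X{\left(13 \right)} + 23\right) = - 41 \left(\left(-3 + 2 \cdot 13^{2} + 10 \cdot 13\right) + 23\right) = - 41 \left(\left(-3 + 2 \cdot 169 + 130\right) + 23\right) = - 41 \left(\left(-3 + 338 + 130\right) + 23\right) = - 41 \left(465 + 23\right) = \left(-41\right) 488 = -20008$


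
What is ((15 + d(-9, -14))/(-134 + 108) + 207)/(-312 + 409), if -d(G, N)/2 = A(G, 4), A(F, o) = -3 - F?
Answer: 5379/2522 ≈ 2.1328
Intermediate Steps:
d(G, N) = 6 + 2*G (d(G, N) = -2*(-3 - G) = 6 + 2*G)
((15 + d(-9, -14))/(-134 + 108) + 207)/(-312 + 409) = ((15 + (6 + 2*(-9)))/(-134 + 108) + 207)/(-312 + 409) = ((15 + (6 - 18))/(-26) + 207)/97 = ((15 - 12)*(-1/26) + 207)*(1/97) = (3*(-1/26) + 207)*(1/97) = (-3/26 + 207)*(1/97) = (5379/26)*(1/97) = 5379/2522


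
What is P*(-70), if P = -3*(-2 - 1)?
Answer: -630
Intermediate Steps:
P = 9 (P = -3*(-3) = 9)
P*(-70) = 9*(-70) = -630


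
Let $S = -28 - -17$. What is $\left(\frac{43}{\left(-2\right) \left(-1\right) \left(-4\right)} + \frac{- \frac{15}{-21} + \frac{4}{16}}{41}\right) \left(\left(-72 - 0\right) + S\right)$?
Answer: $\frac{1019821}{2296} \approx 444.17$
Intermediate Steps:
$S = -11$ ($S = -28 + 17 = -11$)
$\left(\frac{43}{\left(-2\right) \left(-1\right) \left(-4\right)} + \frac{- \frac{15}{-21} + \frac{4}{16}}{41}\right) \left(\left(-72 - 0\right) + S\right) = \left(\frac{43}{\left(-2\right) \left(-1\right) \left(-4\right)} + \frac{- \frac{15}{-21} + \frac{4}{16}}{41}\right) \left(\left(-72 - 0\right) - 11\right) = \left(\frac{43}{2 \left(-4\right)} + \left(\left(-15\right) \left(- \frac{1}{21}\right) + 4 \cdot \frac{1}{16}\right) \frac{1}{41}\right) \left(\left(-72 + 0\right) - 11\right) = \left(\frac{43}{-8} + \left(\frac{5}{7} + \frac{1}{4}\right) \frac{1}{41}\right) \left(-72 - 11\right) = \left(43 \left(- \frac{1}{8}\right) + \frac{27}{28} \cdot \frac{1}{41}\right) \left(-83\right) = \left(- \frac{43}{8} + \frac{27}{1148}\right) \left(-83\right) = \left(- \frac{12287}{2296}\right) \left(-83\right) = \frac{1019821}{2296}$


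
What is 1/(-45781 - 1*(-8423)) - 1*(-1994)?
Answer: 74491851/37358 ≈ 1994.0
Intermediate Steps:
1/(-45781 - 1*(-8423)) - 1*(-1994) = 1/(-45781 + 8423) + 1994 = 1/(-37358) + 1994 = -1/37358 + 1994 = 74491851/37358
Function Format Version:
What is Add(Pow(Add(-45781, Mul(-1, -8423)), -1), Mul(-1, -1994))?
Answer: Rational(74491851, 37358) ≈ 1994.0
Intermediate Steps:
Add(Pow(Add(-45781, Mul(-1, -8423)), -1), Mul(-1, -1994)) = Add(Pow(Add(-45781, 8423), -1), 1994) = Add(Pow(-37358, -1), 1994) = Add(Rational(-1, 37358), 1994) = Rational(74491851, 37358)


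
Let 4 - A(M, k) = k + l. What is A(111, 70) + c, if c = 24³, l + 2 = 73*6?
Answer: 13322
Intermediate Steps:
l = 436 (l = -2 + 73*6 = -2 + 438 = 436)
A(M, k) = -432 - k (A(M, k) = 4 - (k + 436) = 4 - (436 + k) = 4 + (-436 - k) = -432 - k)
c = 13824
A(111, 70) + c = (-432 - 1*70) + 13824 = (-432 - 70) + 13824 = -502 + 13824 = 13322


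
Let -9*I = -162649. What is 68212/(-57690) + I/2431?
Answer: 438378359/70122195 ≈ 6.2516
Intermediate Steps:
I = 162649/9 (I = -1/9*(-162649) = 162649/9 ≈ 18072.)
68212/(-57690) + I/2431 = 68212/(-57690) + (162649/9)/2431 = 68212*(-1/57690) + (162649/9)*(1/2431) = -34106/28845 + 162649/21879 = 438378359/70122195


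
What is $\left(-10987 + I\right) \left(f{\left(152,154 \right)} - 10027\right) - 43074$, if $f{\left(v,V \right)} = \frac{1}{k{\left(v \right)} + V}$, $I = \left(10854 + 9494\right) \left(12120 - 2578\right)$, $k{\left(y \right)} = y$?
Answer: $- \frac{66189083111757}{34} \approx -1.9467 \cdot 10^{12}$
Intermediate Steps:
$I = 194160616$ ($I = 20348 \cdot 9542 = 194160616$)
$f{\left(v,V \right)} = \frac{1}{V + v}$ ($f{\left(v,V \right)} = \frac{1}{v + V} = \frac{1}{V + v}$)
$\left(-10987 + I\right) \left(f{\left(152,154 \right)} - 10027\right) - 43074 = \left(-10987 + 194160616\right) \left(\frac{1}{154 + 152} - 10027\right) - 43074 = 194149629 \left(\frac{1}{306} - 10027\right) - 43074 = 194149629 \left(- \frac{3068261}{306}\right) - 43074 = - \frac{66189081647241}{34} - 43074 = - \frac{66189083111757}{34}$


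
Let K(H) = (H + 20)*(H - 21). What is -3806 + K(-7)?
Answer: -4170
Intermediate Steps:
K(H) = (-21 + H)*(20 + H) (K(H) = (20 + H)*(-21 + H) = (-21 + H)*(20 + H))
-3806 + K(-7) = -3806 + (-420 + (-7)² - 1*(-7)) = -3806 + (-420 + 49 + 7) = -3806 - 364 = -4170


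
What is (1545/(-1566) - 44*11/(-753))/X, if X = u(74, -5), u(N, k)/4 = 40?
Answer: -45049/20963520 ≈ -0.0021489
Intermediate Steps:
u(N, k) = 160 (u(N, k) = 4*40 = 160)
X = 160
(1545/(-1566) - 44*11/(-753))/X = (1545/(-1566) - 44*11/(-753))/160 = (1545*(-1/1566) - 484*(-1/753))*(1/160) = (-515/522 + 484/753)*(1/160) = -45049/131022*1/160 = -45049/20963520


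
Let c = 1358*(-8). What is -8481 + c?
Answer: -19345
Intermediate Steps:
c = -10864
-8481 + c = -8481 - 10864 = -19345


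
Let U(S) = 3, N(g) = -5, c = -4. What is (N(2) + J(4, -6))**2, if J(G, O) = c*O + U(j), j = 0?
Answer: 484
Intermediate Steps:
J(G, O) = 3 - 4*O (J(G, O) = -4*O + 3 = 3 - 4*O)
(N(2) + J(4, -6))**2 = (-5 + (3 - 4*(-6)))**2 = (-5 + (3 + 24))**2 = (-5 + 27)**2 = 22**2 = 484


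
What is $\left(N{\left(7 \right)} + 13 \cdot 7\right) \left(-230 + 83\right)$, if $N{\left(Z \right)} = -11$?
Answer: $-11760$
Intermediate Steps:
$\left(N{\left(7 \right)} + 13 \cdot 7\right) \left(-230 + 83\right) = \left(-11 + 13 \cdot 7\right) \left(-230 + 83\right) = \left(-11 + 91\right) \left(-147\right) = 80 \left(-147\right) = -11760$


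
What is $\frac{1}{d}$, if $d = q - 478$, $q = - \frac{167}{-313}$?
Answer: $- \frac{313}{149447} \approx -0.0020944$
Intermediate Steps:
$q = \frac{167}{313}$ ($q = \left(-167\right) \left(- \frac{1}{313}\right) = \frac{167}{313} \approx 0.53355$)
$d = - \frac{149447}{313}$ ($d = \frac{167}{313} - 478 = - \frac{149447}{313} \approx -477.47$)
$\frac{1}{d} = \frac{1}{- \frac{149447}{313}} = - \frac{313}{149447}$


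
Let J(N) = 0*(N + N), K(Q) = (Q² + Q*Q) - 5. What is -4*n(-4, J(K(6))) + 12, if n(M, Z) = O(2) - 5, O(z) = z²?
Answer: 16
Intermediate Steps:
K(Q) = -5 + 2*Q² (K(Q) = (Q² + Q²) - 5 = 2*Q² - 5 = -5 + 2*Q²)
J(N) = 0 (J(N) = 0*(2*N) = 0)
n(M, Z) = -1 (n(M, Z) = 2² - 5 = 4 - 5 = -1)
-4*n(-4, J(K(6))) + 12 = -4*(-1) + 12 = 4 + 12 = 16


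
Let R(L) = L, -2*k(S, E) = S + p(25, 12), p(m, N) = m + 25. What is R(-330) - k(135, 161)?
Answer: -475/2 ≈ -237.50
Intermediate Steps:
p(m, N) = 25 + m
k(S, E) = -25 - S/2 (k(S, E) = -(S + (25 + 25))/2 = -(S + 50)/2 = -(50 + S)/2 = -25 - S/2)
R(-330) - k(135, 161) = -330 - (-25 - 1/2*135) = -330 - (-25 - 135/2) = -330 - 1*(-185/2) = -330 + 185/2 = -475/2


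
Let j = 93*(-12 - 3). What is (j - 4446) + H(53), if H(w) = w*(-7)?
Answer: -6212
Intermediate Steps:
H(w) = -7*w
j = -1395 (j = 93*(-15) = -1395)
(j - 4446) + H(53) = (-1395 - 4446) - 7*53 = -5841 - 371 = -6212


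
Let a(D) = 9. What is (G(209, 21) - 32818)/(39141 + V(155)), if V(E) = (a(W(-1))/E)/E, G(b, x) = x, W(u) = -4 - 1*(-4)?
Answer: -787947925/940362534 ≈ -0.83792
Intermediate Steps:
W(u) = 0 (W(u) = -4 + 4 = 0)
V(E) = 9/E² (V(E) = (9/E)/E = 9/E²)
(G(209, 21) - 32818)/(39141 + V(155)) = (21 - 32818)/(39141 + 9/155²) = -32797/(39141 + 9*(1/24025)) = -32797/(39141 + 9/24025) = -32797/940362534/24025 = -32797*24025/940362534 = -787947925/940362534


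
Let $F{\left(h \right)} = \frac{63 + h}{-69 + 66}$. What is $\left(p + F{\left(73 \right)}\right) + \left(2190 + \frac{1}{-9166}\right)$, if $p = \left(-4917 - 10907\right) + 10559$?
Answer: $- \frac{85802929}{27498} \approx -3120.3$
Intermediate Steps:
$p = -5265$ ($p = -15824 + 10559 = -5265$)
$F{\left(h \right)} = -21 - \frac{h}{3}$ ($F{\left(h \right)} = \frac{63 + h}{-3} = \left(63 + h\right) \left(- \frac{1}{3}\right) = -21 - \frac{h}{3}$)
$\left(p + F{\left(73 \right)}\right) + \left(2190 + \frac{1}{-9166}\right) = \left(-5265 - \frac{136}{3}\right) + \left(2190 + \frac{1}{-9166}\right) = \left(-5265 - \frac{136}{3}\right) + \left(2190 - \frac{1}{9166}\right) = \left(-5265 - \frac{136}{3}\right) + \frac{20073539}{9166} = - \frac{15931}{3} + \frac{20073539}{9166} = - \frac{85802929}{27498}$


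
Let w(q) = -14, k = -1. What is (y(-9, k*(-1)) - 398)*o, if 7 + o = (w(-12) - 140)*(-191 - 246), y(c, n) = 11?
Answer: -26041617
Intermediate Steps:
o = 67291 (o = -7 + (-14 - 140)*(-191 - 246) = -7 - 154*(-437) = -7 + 67298 = 67291)
(y(-9, k*(-1)) - 398)*o = (11 - 398)*67291 = -387*67291 = -26041617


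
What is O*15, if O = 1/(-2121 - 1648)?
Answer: -15/3769 ≈ -0.0039798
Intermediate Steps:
O = -1/3769 (O = 1/(-3769) = -1/3769 ≈ -0.00026532)
O*15 = -1/3769*15 = -15/3769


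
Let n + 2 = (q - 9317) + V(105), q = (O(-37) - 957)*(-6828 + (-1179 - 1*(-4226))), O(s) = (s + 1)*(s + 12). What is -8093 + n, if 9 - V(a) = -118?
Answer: 198232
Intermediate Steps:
O(s) = (1 + s)*(12 + s)
V(a) = 127 (V(a) = 9 - 1*(-118) = 9 + 118 = 127)
q = 215517 (q = ((12 + (-37)² + 13*(-37)) - 957)*(-6828 + (-1179 - 1*(-4226))) = ((12 + 1369 - 481) - 957)*(-6828 + (-1179 + 4226)) = (900 - 957)*(-6828 + 3047) = -57*(-3781) = 215517)
n = 206325 (n = -2 + ((215517 - 9317) + 127) = -2 + (206200 + 127) = -2 + 206327 = 206325)
-8093 + n = -8093 + 206325 = 198232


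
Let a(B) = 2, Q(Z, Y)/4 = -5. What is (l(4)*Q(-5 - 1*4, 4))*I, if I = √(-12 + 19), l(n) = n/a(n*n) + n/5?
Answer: -56*√7 ≈ -148.16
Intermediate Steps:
Q(Z, Y) = -20 (Q(Z, Y) = 4*(-5) = -20)
l(n) = 7*n/10 (l(n) = n/2 + n/5 = 7*n/10)
I = √7 ≈ 2.6458
(l(4)*Q(-5 - 1*4, 4))*I = (((7/10)*4)*(-20))*√7 = ((14/5)*(-20))*√7 = -56*√7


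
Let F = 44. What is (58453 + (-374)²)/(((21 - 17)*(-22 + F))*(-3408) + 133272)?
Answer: -198329/166632 ≈ -1.1902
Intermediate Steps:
(58453 + (-374)²)/(((21 - 17)*(-22 + F))*(-3408) + 133272) = (58453 + (-374)²)/(((21 - 17)*(-22 + 44))*(-3408) + 133272) = (58453 + 139876)/((4*22)*(-3408) + 133272) = 198329/(88*(-3408) + 133272) = 198329/(-299904 + 133272) = 198329/(-166632) = 198329*(-1/166632) = -198329/166632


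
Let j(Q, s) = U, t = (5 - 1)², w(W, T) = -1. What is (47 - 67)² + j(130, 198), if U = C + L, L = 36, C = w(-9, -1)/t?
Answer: 6975/16 ≈ 435.94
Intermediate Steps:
t = 16 (t = 4² = 16)
C = -1/16 ≈ -0.062500
U = 575/16 (U = -1/16 + 36 = 575/16 ≈ 35.938)
j(Q, s) = 575/16
(47 - 67)² + j(130, 198) = (47 - 67)² + 575/16 = (-20)² + 575/16 = 400 + 575/16 = 6975/16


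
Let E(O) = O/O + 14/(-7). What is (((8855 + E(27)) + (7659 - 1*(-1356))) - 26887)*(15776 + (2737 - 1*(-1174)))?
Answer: -177537366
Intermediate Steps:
E(O) = -1 (E(O) = 1 + 14*(-⅐) = 1 - 2 = -1)
(((8855 + E(27)) + (7659 - 1*(-1356))) - 26887)*(15776 + (2737 - 1*(-1174))) = (((8855 - 1) + (7659 - 1*(-1356))) - 26887)*(15776 + (2737 - 1*(-1174))) = ((8854 + (7659 + 1356)) - 26887)*(15776 + (2737 + 1174)) = ((8854 + 9015) - 26887)*(15776 + 3911) = (17869 - 26887)*19687 = -9018*19687 = -177537366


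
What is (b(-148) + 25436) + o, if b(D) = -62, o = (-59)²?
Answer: 28855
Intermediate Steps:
o = 3481
(b(-148) + 25436) + o = (-62 + 25436) + 3481 = 25374 + 3481 = 28855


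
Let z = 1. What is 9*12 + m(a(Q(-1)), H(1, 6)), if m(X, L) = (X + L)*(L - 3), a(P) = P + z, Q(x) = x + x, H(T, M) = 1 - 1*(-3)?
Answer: 111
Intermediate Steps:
H(T, M) = 4 (H(T, M) = 1 + 3 = 4)
Q(x) = 2*x
a(P) = 1 + P (a(P) = P + 1 = 1 + P)
m(X, L) = (-3 + L)*(L + X) (m(X, L) = (L + X)*(-3 + L) = (-3 + L)*(L + X))
9*12 + m(a(Q(-1)), H(1, 6)) = 9*12 + (4² - 3*4 - 3*(1 + 2*(-1)) + 4*(1 + 2*(-1))) = 108 + (16 - 12 - 3*(1 - 2) + 4*(1 - 2)) = 108 + (16 - 12 - 3*(-1) + 4*(-1)) = 108 + (16 - 12 + 3 - 4) = 108 + 3 = 111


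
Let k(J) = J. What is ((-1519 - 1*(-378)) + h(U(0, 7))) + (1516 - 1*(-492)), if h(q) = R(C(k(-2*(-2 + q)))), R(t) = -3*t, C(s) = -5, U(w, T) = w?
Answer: 882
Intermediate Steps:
h(q) = 15 (h(q) = -3*(-5) = 15)
((-1519 - 1*(-378)) + h(U(0, 7))) + (1516 - 1*(-492)) = ((-1519 - 1*(-378)) + 15) + (1516 - 1*(-492)) = ((-1519 + 378) + 15) + (1516 + 492) = (-1141 + 15) + 2008 = -1126 + 2008 = 882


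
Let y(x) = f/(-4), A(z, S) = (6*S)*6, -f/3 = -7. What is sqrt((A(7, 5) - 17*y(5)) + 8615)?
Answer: sqrt(35537)/2 ≈ 94.256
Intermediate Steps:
f = 21 (f = -3*(-7) = 21)
A(z, S) = 36*S
y(x) = -21/4 (y(x) = 21/(-4) = 21*(-1/4) = -21/4)
sqrt((A(7, 5) - 17*y(5)) + 8615) = sqrt((36*5 - 17*(-21/4)) + 8615) = sqrt((180 + 357/4) + 8615) = sqrt(1077/4 + 8615) = sqrt(35537/4) = sqrt(35537)/2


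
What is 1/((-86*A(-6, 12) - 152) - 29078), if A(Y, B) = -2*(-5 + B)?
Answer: -1/28026 ≈ -3.5681e-5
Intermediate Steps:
A(Y, B) = 10 - 2*B
1/((-86*A(-6, 12) - 152) - 29078) = 1/((-86*(10 - 2*12) - 152) - 29078) = 1/((-86*(10 - 24) - 152) - 29078) = 1/((-86*(-14) - 152) - 29078) = 1/((1204 - 152) - 29078) = 1/(1052 - 29078) = 1/(-28026) = -1/28026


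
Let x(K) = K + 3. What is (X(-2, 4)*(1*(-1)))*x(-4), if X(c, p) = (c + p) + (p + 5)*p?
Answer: 38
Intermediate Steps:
X(c, p) = c + p + p*(5 + p) (X(c, p) = (c + p) + (5 + p)*p = (c + p) + p*(5 + p) = c + p + p*(5 + p))
x(K) = 3 + K
(X(-2, 4)*(1*(-1)))*x(-4) = ((-2 + 4**2 + 6*4)*(1*(-1)))*(3 - 4) = ((-2 + 16 + 24)*(-1))*(-1) = (38*(-1))*(-1) = -38*(-1) = 38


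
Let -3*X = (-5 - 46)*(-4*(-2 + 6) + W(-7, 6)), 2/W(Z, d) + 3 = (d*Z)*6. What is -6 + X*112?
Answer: -457274/15 ≈ -30485.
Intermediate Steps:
W(Z, d) = 2/(-3 + 6*Z*d) (W(Z, d) = 2/(-3 + (d*Z)*6) = 2/(-3 + (Z*d)*6) = 2/(-3 + 6*Z*d))
X = -4082/15 (X = -(-5 - 46)*(-4*(-2 + 6) + 2/(3*(-1 + 2*(-7)*6)))/3 = -(-17)*(-4*4 + 2/(3*(-1 - 84))) = -(-17)*(-16 + (⅔)/(-85)) = -(-17)*(-16 + (⅔)*(-1/85)) = -(-17)*(-16 - 2/255) = -(-17)*(-4082)/255 = -⅓*4082/5 = -4082/15 ≈ -272.13)
-6 + X*112 = -6 - 4082/15*112 = -6 - 457184/15 = -457274/15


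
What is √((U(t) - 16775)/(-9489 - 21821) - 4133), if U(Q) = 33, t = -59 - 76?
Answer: 4*I*√63298785145/15655 ≈ 64.284*I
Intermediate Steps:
t = -135
√((U(t) - 16775)/(-9489 - 21821) - 4133) = √((33 - 16775)/(-9489 - 21821) - 4133) = √(-16742/(-31310) - 4133) = √(-16742*(-1/31310) - 4133) = √(8371/15655 - 4133) = √(-64693744/15655) = 4*I*√63298785145/15655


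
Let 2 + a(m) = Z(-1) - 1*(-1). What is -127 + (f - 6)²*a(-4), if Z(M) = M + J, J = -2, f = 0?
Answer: -271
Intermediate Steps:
Z(M) = -2 + M (Z(M) = M - 2 = -2 + M)
a(m) = -4 (a(m) = -2 + ((-2 - 1) - 1*(-1)) = -2 + (-3 + 1) = -2 - 2 = -4)
-127 + (f - 6)²*a(-4) = -127 + (0 - 6)²*(-4) = -127 + (-6)²*(-4) = -127 + 36*(-4) = -127 - 144 = -271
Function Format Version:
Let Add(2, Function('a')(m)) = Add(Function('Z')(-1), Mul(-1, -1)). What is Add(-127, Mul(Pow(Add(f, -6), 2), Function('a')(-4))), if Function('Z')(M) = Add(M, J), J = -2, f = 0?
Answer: -271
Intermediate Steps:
Function('Z')(M) = Add(-2, M) (Function('Z')(M) = Add(M, -2) = Add(-2, M))
Function('a')(m) = -4 (Function('a')(m) = Add(-2, Add(Add(-2, -1), Mul(-1, -1))) = Add(-2, Add(-3, 1)) = Add(-2, -2) = -4)
Add(-127, Mul(Pow(Add(f, -6), 2), Function('a')(-4))) = Add(-127, Mul(Pow(Add(0, -6), 2), -4)) = Add(-127, Mul(Pow(-6, 2), -4)) = Add(-127, Mul(36, -4)) = Add(-127, -144) = -271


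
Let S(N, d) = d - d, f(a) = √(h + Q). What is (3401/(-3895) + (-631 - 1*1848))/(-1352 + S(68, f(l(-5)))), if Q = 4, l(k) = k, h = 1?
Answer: 254187/138580 ≈ 1.8342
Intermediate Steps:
f(a) = √5 (f(a) = √(1 + 4) = √5)
S(N, d) = 0
(3401/(-3895) + (-631 - 1*1848))/(-1352 + S(68, f(l(-5)))) = (3401/(-3895) + (-631 - 1*1848))/(-1352 + 0) = (3401*(-1/3895) + (-631 - 1848))/(-1352) = (-179/205 - 2479)*(-1/1352) = -508374/205*(-1/1352) = 254187/138580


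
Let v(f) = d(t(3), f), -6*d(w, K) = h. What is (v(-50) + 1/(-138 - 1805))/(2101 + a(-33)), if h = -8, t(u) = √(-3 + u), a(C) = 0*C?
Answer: 7769/12246729 ≈ 0.00063437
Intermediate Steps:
a(C) = 0
d(w, K) = 4/3 (d(w, K) = -⅙*(-8) = 4/3)
v(f) = 4/3
(v(-50) + 1/(-138 - 1805))/(2101 + a(-33)) = (4/3 + 1/(-138 - 1805))/(2101 + 0) = (4/3 + 1/(-1943))/2101 = (4/3 - 1/1943)*(1/2101) = (7769/5829)*(1/2101) = 7769/12246729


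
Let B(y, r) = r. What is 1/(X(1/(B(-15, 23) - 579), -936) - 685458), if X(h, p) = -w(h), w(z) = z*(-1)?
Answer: -556/381114649 ≈ -1.4589e-6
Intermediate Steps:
w(z) = -z
X(h, p) = h (X(h, p) = -(-1)*h = h)
1/(X(1/(B(-15, 23) - 579), -936) - 685458) = 1/(1/(23 - 579) - 685458) = 1/(1/(-556) - 685458) = 1/(-1/556 - 685458) = 1/(-381114649/556) = -556/381114649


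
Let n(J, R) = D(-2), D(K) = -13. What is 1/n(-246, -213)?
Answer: -1/13 ≈ -0.076923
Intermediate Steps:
n(J, R) = -13
1/n(-246, -213) = 1/(-13) = -1/13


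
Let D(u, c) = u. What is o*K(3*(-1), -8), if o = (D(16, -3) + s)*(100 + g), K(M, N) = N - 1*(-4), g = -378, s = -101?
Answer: -94520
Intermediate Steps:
K(M, N) = 4 + N (K(M, N) = N + 4 = 4 + N)
o = 23630 (o = (16 - 101)*(100 - 378) = -85*(-278) = 23630)
o*K(3*(-1), -8) = 23630*(4 - 8) = 23630*(-4) = -94520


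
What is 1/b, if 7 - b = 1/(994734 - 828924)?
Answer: 165810/1160669 ≈ 0.14286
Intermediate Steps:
b = 1160669/165810 (b = 7 - 1/(994734 - 828924) = 7 - 1/165810 = 1160669/165810 ≈ 7.0000)
1/b = 1/(1160669/165810) = 165810/1160669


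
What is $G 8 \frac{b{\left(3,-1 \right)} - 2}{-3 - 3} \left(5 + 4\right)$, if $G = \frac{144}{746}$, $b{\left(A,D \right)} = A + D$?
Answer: $0$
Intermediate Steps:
$G = \frac{72}{373}$ ($G = 144 \cdot \frac{1}{746} = \frac{72}{373} \approx 0.19303$)
$G 8 \frac{b{\left(3,-1 \right)} - 2}{-3 - 3} \left(5 + 4\right) = \frac{72 \cdot 8 \frac{\left(3 - 1\right) - 2}{-3 - 3} \left(5 + 4\right)}{373} = \frac{72 \cdot 8 \frac{2 - 2}{-6} \cdot 9}{373} = \frac{72 \cdot 8 \cdot 0 \left(- \frac{1}{6}\right) 9}{373} = \frac{72 \cdot 8 \cdot 0 \cdot 9}{373} = \frac{72 \cdot 0 \cdot 9}{373} = \frac{72}{373} \cdot 0 = 0$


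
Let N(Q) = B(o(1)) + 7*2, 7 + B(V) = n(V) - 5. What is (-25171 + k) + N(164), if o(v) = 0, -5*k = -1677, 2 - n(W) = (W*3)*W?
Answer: -124158/5 ≈ -24832.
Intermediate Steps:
n(W) = 2 - 3*W² (n(W) = 2 - W*3*W = 2 - 3*W*W = 2 - 3*W²)
k = 1677/5 (k = -⅕*(-1677) = 1677/5 ≈ 335.40)
B(V) = -10 - 3*V² (B(V) = -7 + ((2 - 3*V²) - 5) = -7 + (-3 - 3*V²) = -10 - 3*V²)
N(Q) = 4 (N(Q) = (-10 - 3*0²) + 7*2 = (-10 - 3*0) + 14 = (-10 + 0) + 14 = -10 + 14 = 4)
(-25171 + k) + N(164) = (-25171 + 1677/5) + 4 = -124178/5 + 4 = -124158/5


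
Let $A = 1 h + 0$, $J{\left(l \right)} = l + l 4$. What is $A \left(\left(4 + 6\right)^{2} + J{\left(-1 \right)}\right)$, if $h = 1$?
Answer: $95$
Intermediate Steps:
$J{\left(l \right)} = 5 l$ ($J{\left(l \right)} = l + 4 l = 5 l$)
$A = 1$ ($A = 1 \cdot 1 + 0 = 1 + 0 = 1$)
$A \left(\left(4 + 6\right)^{2} + J{\left(-1 \right)}\right) = 1 \left(\left(4 + 6\right)^{2} + 5 \left(-1\right)\right) = 1 \left(10^{2} - 5\right) = 1 \left(100 - 5\right) = 1 \cdot 95 = 95$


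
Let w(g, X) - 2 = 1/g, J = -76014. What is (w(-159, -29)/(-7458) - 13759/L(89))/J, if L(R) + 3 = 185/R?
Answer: -181512436241/923925503457 ≈ -0.19646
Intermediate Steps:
w(g, X) = 2 + 1/g
L(R) = -3 + 185/R
(w(-159, -29)/(-7458) - 13759/L(89))/J = ((2 + 1/(-159))/(-7458) - 13759/(-3 + 185/89))/(-76014) = ((2 - 1/159)*(-1/7458) - 13759/(-3 + 185*(1/89)))*(-1/76014) = ((317/159)*(-1/7458) - 13759/(-3 + 185/89))*(-1/76014) = (-317/1185822 - 13759/(-82/89))*(-1/76014) = (-317/1185822 - 13759*(-89/82))*(-1/76014) = (-317/1185822 + 1224551/82)*(-1/76014) = (363024872482/24309351)*(-1/76014) = -181512436241/923925503457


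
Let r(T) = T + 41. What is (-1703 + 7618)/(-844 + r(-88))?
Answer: -5915/891 ≈ -6.6386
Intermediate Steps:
r(T) = 41 + T
(-1703 + 7618)/(-844 + r(-88)) = (-1703 + 7618)/(-844 + (41 - 88)) = 5915/(-844 - 47) = 5915/(-891) = 5915*(-1/891) = -5915/891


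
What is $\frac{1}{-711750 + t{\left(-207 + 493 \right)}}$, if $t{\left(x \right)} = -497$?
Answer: $- \frac{1}{712247} \approx -1.404 \cdot 10^{-6}$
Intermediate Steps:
$\frac{1}{-711750 + t{\left(-207 + 493 \right)}} = \frac{1}{-711750 - 497} = \frac{1}{-712247} = - \frac{1}{712247}$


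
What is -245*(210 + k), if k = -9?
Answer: -49245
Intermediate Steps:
-245*(210 + k) = -245*(210 - 9) = -245*201 = -49245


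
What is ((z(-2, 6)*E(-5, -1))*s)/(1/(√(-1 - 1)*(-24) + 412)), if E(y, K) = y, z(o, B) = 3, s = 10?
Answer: -61800 + 3600*I*√2 ≈ -61800.0 + 5091.2*I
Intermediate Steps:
((z(-2, 6)*E(-5, -1))*s)/(1/(√(-1 - 1)*(-24) + 412)) = ((3*(-5))*10)/(1/(√(-1 - 1)*(-24) + 412)) = (-15*10)/(1/(√(-2)*(-24) + 412)) = -(61800 - 3600*I*√2) = -150*(412 - 24*I*√2) = -61800 + 3600*I*√2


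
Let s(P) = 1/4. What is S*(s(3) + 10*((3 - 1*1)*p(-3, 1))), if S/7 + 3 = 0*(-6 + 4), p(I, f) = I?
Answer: 5019/4 ≈ 1254.8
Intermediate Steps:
s(P) = ¼
S = -21 (S = -21 + 7*(0*(-6 + 4)) = -21 + 7*(0*(-2)) = -21 + 7*0 = -21 + 0 = -21)
S*(s(3) + 10*((3 - 1*1)*p(-3, 1))) = -21*(¼ + 10*((3 - 1*1)*(-3))) = -21*(¼ + 10*((3 - 1)*(-3))) = -21*(¼ + 10*(2*(-3))) = -21*(¼ + 10*(-6)) = -21*(¼ - 60) = -21*(-239/4) = 5019/4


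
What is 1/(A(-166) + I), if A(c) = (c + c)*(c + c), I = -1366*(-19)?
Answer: 1/136178 ≈ 7.3433e-6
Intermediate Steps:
I = 25954
A(c) = 4*c**2 (A(c) = (2*c)*(2*c) = 4*c**2)
1/(A(-166) + I) = 1/(4*(-166)**2 + 25954) = 1/(4*27556 + 25954) = 1/(110224 + 25954) = 1/136178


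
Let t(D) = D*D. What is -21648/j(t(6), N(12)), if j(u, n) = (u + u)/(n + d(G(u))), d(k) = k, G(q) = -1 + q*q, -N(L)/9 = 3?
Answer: -1143736/3 ≈ -3.8125e+5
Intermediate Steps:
N(L) = -27 (N(L) = -9*3 = -27)
G(q) = -1 + q**2
t(D) = D**2
j(u, n) = 2*u/(-1 + n + u**2) (j(u, n) = (u + u)/(n + (-1 + u**2)) = (2*u)/(-1 + n + u**2) = 2*u/(-1 + n + u**2))
-21648/j(t(6), N(12)) = -21648/(2*6**2/(-1 - 27 + (6**2)**2)) = -21648/(2*36/(-1 - 27 + 36**2)) = -21648/(2*36/(-1 - 27 + 1296)) = -21648/(2*36/1268) = -21648/(2*36*(1/1268)) = -21648/18/317 = -21648*317/18 = -1143736/3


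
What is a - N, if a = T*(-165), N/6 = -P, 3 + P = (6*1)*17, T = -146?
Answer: 24684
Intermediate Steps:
P = 99 (P = -3 + (6*1)*17 = -3 + 6*17 = -3 + 102 = 99)
N = -594 (N = 6*(-1*99) = 6*(-99) = -594)
a = 24090 (a = -146*(-165) = 24090)
a - N = 24090 - 1*(-594) = 24090 + 594 = 24684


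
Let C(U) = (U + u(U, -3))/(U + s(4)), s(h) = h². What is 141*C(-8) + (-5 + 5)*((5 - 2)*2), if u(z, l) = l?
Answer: -1551/8 ≈ -193.88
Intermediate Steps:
C(U) = (-3 + U)/(16 + U) (C(U) = (U - 3)/(U + 4²) = (-3 + U)/(U + 16) = (-3 + U)/(16 + U))
141*C(-8) + (-5 + 5)*((5 - 2)*2) = 141*((-3 - 8)/(16 - 8)) + (-5 + 5)*((5 - 2)*2) = 141*(-11/8) + 0*(3*2) = 141*((⅛)*(-11)) + 0*6 = 141*(-11/8) + 0 = -1551/8 + 0 = -1551/8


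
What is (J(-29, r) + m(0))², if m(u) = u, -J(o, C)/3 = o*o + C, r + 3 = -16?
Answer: 6081156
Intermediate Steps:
r = -19 (r = -3 - 16 = -19)
J(o, C) = -3*C - 3*o² (J(o, C) = -3*(o*o + C) = -3*(o² + C) = -3*(C + o²) = -3*C - 3*o²)
(J(-29, r) + m(0))² = ((-3*(-19) - 3*(-29)²) + 0)² = ((57 - 3*841) + 0)² = ((57 - 2523) + 0)² = (-2466 + 0)² = (-2466)² = 6081156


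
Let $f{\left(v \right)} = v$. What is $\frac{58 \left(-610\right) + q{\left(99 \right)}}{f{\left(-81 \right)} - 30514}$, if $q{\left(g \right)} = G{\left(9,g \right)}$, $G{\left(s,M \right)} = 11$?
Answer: $\frac{35369}{30595} \approx 1.156$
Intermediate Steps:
$q{\left(g \right)} = 11$
$\frac{58 \left(-610\right) + q{\left(99 \right)}}{f{\left(-81 \right)} - 30514} = \frac{58 \left(-610\right) + 11}{-81 - 30514} = \frac{-35380 + 11}{-30595} = \left(-35369\right) \left(- \frac{1}{30595}\right) = \frac{35369}{30595}$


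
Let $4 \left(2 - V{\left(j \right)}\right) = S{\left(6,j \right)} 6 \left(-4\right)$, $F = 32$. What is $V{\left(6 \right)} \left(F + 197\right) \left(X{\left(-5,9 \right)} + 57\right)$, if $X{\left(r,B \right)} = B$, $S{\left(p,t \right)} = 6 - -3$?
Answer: $846384$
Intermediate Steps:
$S{\left(p,t \right)} = 9$ ($S{\left(p,t \right)} = 6 + 3 = 9$)
$V{\left(j \right)} = 56$ ($V{\left(j \right)} = 2 - \frac{9 \cdot 6 \left(-4\right)}{4} = 2 - \frac{54 \left(-4\right)}{4} = 2 - -54 = 2 + 54 = 56$)
$V{\left(6 \right)} \left(F + 197\right) \left(X{\left(-5,9 \right)} + 57\right) = 56 \left(32 + 197\right) \left(9 + 57\right) = 56 \cdot 229 \cdot 66 = 56 \cdot 15114 = 846384$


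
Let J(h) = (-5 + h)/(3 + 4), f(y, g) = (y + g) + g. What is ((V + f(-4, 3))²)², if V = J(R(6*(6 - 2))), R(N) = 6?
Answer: 50625/2401 ≈ 21.085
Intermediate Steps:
f(y, g) = y + 2*g (f(y, g) = (g + y) + g = y + 2*g)
J(h) = -5/7 + h/7 (J(h) = (-5 + h)/7 = (-5 + h)*(⅐) = -5/7 + h/7)
V = ⅐ (V = -5/7 + (⅐)*6 = -5/7 + 6/7 = ⅐ ≈ 0.14286)
((V + f(-4, 3))²)² = ((⅐ + (-4 + 2*3))²)² = ((⅐ + (-4 + 6))²)² = ((⅐ + 2)²)² = ((15/7)²)² = (225/49)² = 50625/2401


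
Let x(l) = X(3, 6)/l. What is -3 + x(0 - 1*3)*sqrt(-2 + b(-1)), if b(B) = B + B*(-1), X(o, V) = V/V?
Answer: -3 - I*sqrt(2)/3 ≈ -3.0 - 0.4714*I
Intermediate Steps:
X(o, V) = 1
b(B) = 0 (b(B) = B - B = 0)
x(l) = 1/l
-3 + x(0 - 1*3)*sqrt(-2 + b(-1)) = -3 + sqrt(-2 + 0)/(0 - 1*3) = -3 + sqrt(-2)/(0 - 3) = -3 + (I*sqrt(2))/(-3) = -3 - I*sqrt(2)/3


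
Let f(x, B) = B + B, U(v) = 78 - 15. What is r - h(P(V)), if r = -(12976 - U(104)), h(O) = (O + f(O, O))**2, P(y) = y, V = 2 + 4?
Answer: -13237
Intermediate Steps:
V = 6
U(v) = 63
f(x, B) = 2*B
h(O) = 9*O**2 (h(O) = (O + 2*O)**2 = (3*O)**2 = 9*O**2)
r = -12913 (r = -(12976 - 1*63) = -(12976 - 63) = -1*12913 = -12913)
r - h(P(V)) = -12913 - 9*6**2 = -12913 - 9*36 = -12913 - 1*324 = -12913 - 324 = -13237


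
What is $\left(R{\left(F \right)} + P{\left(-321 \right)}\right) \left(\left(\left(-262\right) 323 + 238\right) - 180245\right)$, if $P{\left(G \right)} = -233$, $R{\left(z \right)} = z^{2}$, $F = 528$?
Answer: $-73713786783$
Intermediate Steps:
$\left(R{\left(F \right)} + P{\left(-321 \right)}\right) \left(\left(\left(-262\right) 323 + 238\right) - 180245\right) = \left(528^{2} - 233\right) \left(\left(\left(-262\right) 323 + 238\right) - 180245\right) = \left(278784 - 233\right) \left(\left(-84626 + 238\right) - 180245\right) = 278551 \left(-84388 - 180245\right) = 278551 \left(-264633\right) = -73713786783$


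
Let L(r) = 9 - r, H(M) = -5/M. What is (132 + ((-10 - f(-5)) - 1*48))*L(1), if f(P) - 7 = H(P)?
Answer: 528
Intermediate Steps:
f(P) = 7 - 5/P
(132 + ((-10 - f(-5)) - 1*48))*L(1) = (132 + ((-10 - (7 - 5/(-5))) - 1*48))*(9 - 1*1) = (132 + ((-10 - (7 - 5*(-⅕))) - 48))*(9 - 1) = (132 + ((-10 - (7 + 1)) - 48))*8 = (132 + ((-10 - 1*8) - 48))*8 = (132 + ((-10 - 8) - 48))*8 = (132 + (-18 - 48))*8 = (132 - 66)*8 = 66*8 = 528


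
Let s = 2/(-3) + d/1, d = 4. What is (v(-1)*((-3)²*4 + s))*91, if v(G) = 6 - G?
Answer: 75166/3 ≈ 25055.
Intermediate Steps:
s = 10/3 (s = 2/(-3) + 4/1 = 2*(-⅓) + 4*1 = -⅔ + 4 = 10/3 ≈ 3.3333)
(v(-1)*((-3)²*4 + s))*91 = ((6 - 1*(-1))*((-3)²*4 + 10/3))*91 = ((6 + 1)*(9*4 + 10/3))*91 = (7*(36 + 10/3))*91 = (7*(118/3))*91 = (826/3)*91 = 75166/3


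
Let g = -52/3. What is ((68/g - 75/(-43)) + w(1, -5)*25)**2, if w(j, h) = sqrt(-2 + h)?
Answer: (-1218 + 13975*I*sqrt(7))**2/312481 ≈ -4370.3 - 288.24*I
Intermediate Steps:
g = -52/3 (g = -52*1/3 = -52/3 ≈ -17.333)
((68/g - 75/(-43)) + w(1, -5)*25)**2 = ((68/(-52/3) - 75/(-43)) + sqrt(-2 - 5)*25)**2 = ((68*(-3/52) - 75*(-1/43)) + sqrt(-7)*25)**2 = ((-51/13 + 75/43) + (I*sqrt(7))*25)**2 = (-1218/559 + 25*I*sqrt(7))**2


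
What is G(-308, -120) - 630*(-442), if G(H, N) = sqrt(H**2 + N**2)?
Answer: 278460 + 4*sqrt(6829) ≈ 2.7879e+5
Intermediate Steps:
G(-308, -120) - 630*(-442) = sqrt((-308)**2 + (-120)**2) - 630*(-442) = sqrt(94864 + 14400) + 278460 = sqrt(109264) + 278460 = 4*sqrt(6829) + 278460 = 278460 + 4*sqrt(6829)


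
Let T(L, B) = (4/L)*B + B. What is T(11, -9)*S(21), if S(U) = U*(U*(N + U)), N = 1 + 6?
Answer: -1666980/11 ≈ -1.5154e+5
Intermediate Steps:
N = 7
T(L, B) = B + 4*B/L (T(L, B) = 4*B/L + B = B + 4*B/L)
S(U) = U²*(7 + U) (S(U) = U*(U*(7 + U)) = U²*(7 + U))
T(11, -9)*S(21) = (-9*(4 + 11)/11)*(21²*(7 + 21)) = (-9*1/11*15)*(441*28) = -135/11*12348 = -1666980/11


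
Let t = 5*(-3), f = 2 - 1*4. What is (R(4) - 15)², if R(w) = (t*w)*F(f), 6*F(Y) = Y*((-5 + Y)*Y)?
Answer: 70225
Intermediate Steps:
f = -2 (f = 2 - 4 = -2)
t = -15
F(Y) = Y²*(-5 + Y)/6 (F(Y) = (Y*((-5 + Y)*Y))/6 = (Y*(Y*(-5 + Y)))/6 = (Y²*(-5 + Y))/6 = Y²*(-5 + Y)/6)
R(w) = 70*w (R(w) = (-15*w)*((⅙)*(-2)²*(-5 - 2)) = (-15*w)*((⅙)*4*(-7)) = -15*w*(-14/3) = 70*w)
(R(4) - 15)² = (70*4 - 15)² = (280 - 15)² = 265² = 70225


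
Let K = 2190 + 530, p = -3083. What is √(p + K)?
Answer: 11*I*√3 ≈ 19.053*I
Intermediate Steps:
K = 2720
√(p + K) = √(-3083 + 2720) = √(-363) = 11*I*√3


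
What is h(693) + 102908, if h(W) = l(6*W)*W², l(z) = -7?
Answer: -3258835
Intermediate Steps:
h(W) = -7*W²
h(693) + 102908 = -7*693² + 102908 = -7*480249 + 102908 = -3361743 + 102908 = -3258835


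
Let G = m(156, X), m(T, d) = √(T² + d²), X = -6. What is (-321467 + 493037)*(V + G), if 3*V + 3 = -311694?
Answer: -17825951430 + 1029420*√677 ≈ -1.7799e+10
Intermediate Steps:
V = -103899 (V = -1 + (⅓)*(-311694) = -1 - 103898 = -103899)
G = 6*√677 (G = √(156² + (-6)²) = √(24336 + 36) = √24372 = 6*√677 ≈ 156.12)
(-321467 + 493037)*(V + G) = (-321467 + 493037)*(-103899 + 6*√677) = 171570*(-103899 + 6*√677) = -17825951430 + 1029420*√677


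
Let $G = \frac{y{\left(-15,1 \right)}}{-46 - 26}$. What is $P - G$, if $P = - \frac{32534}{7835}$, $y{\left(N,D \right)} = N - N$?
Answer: $- \frac{32534}{7835} \approx -4.1524$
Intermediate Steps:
$y{\left(N,D \right)} = 0$
$P = - \frac{32534}{7835}$ ($P = \left(-32534\right) \frac{1}{7835} = - \frac{32534}{7835} \approx -4.1524$)
$G = 0$ ($G = \frac{1}{-46 - 26} \cdot 0 = \frac{1}{-72} \cdot 0 = \left(- \frac{1}{72}\right) 0 = 0$)
$P - G = - \frac{32534}{7835} - 0 = - \frac{32534}{7835} + 0 = - \frac{32534}{7835}$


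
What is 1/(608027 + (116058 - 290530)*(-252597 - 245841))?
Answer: 1/86964082763 ≈ 1.1499e-11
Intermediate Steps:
1/(608027 + (116058 - 290530)*(-252597 - 245841)) = 1/(608027 - 174472*(-498438)) = 1/(608027 + 86963474736) = 1/86964082763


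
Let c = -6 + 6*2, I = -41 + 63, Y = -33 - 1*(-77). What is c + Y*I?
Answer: 974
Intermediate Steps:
Y = 44 (Y = -33 + 77 = 44)
I = 22
c = 6 (c = -6 + 12 = 6)
c + Y*I = 6 + 44*22 = 6 + 968 = 974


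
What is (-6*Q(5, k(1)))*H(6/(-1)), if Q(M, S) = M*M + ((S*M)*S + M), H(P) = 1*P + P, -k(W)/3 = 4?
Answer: 54000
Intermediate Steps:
k(W) = -12 (k(W) = -3*4 = -12)
H(P) = 2*P (H(P) = P + P = 2*P)
Q(M, S) = M + M² + M*S² (Q(M, S) = M² + ((M*S)*S + M) = M² + (M*S² + M) = M² + (M + M*S²) = M + M² + M*S²)
(-6*Q(5, k(1)))*H(6/(-1)) = (-30*(1 + 5 + (-12)²))*(2*(6/(-1))) = (-30*(1 + 5 + 144))*(2*(6*(-1))) = (-30*150)*(2*(-6)) = -6*750*(-12) = -4500*(-12) = 54000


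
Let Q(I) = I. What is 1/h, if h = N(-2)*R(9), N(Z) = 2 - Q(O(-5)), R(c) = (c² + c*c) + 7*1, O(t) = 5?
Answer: -1/507 ≈ -0.0019724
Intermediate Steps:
R(c) = 7 + 2*c² (R(c) = (c² + c²) + 7 = 2*c² + 7 = 7 + 2*c²)
N(Z) = -3 (N(Z) = 2 - 1*5 = 2 - 5 = -3)
h = -507 (h = -3*(7 + 2*9²) = -3*(7 + 2*81) = -3*(7 + 162) = -3*169 = -507)
1/h = 1/(-507) = -1/507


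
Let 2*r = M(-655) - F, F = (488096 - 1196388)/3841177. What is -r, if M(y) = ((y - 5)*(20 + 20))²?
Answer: -1338573361314146/3841177 ≈ -3.4848e+8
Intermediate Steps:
M(y) = (-200 + 40*y)² (M(y) = ((-5 + y)*40)² = (-200 + 40*y)²)
F = -708292/3841177 (F = -708292*1/3841177 = -708292/3841177 ≈ -0.18439)
r = 1338573361314146/3841177 (r = (1600*(-5 - 655)² - 1*(-708292/3841177))/2 = (1600*(-660)² + 708292/3841177)/2 = (1600*435600 + 708292/3841177)/2 = (696960000 + 708292/3841177)/2 = (½)*(2677146722628292/3841177) = 1338573361314146/3841177 ≈ 3.4848e+8)
-r = -1*1338573361314146/3841177 = -1338573361314146/3841177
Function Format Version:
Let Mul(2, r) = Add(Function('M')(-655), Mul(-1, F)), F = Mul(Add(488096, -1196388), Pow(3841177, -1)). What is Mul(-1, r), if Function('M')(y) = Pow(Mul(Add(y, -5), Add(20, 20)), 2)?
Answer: Rational(-1338573361314146, 3841177) ≈ -3.4848e+8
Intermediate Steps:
Function('M')(y) = Pow(Add(-200, Mul(40, y)), 2) (Function('M')(y) = Pow(Mul(Add(-5, y), 40), 2) = Pow(Add(-200, Mul(40, y)), 2))
F = Rational(-708292, 3841177) (F = Mul(-708292, Rational(1, 3841177)) = Rational(-708292, 3841177) ≈ -0.18439)
r = Rational(1338573361314146, 3841177) (r = Mul(Rational(1, 2), Add(Mul(1600, Pow(Add(-5, -655), 2)), Mul(-1, Rational(-708292, 3841177)))) = Mul(Rational(1, 2), Add(Mul(1600, Pow(-660, 2)), Rational(708292, 3841177))) = Mul(Rational(1, 2), Add(Mul(1600, 435600), Rational(708292, 3841177))) = Mul(Rational(1, 2), Add(696960000, Rational(708292, 3841177))) = Mul(Rational(1, 2), Rational(2677146722628292, 3841177)) = Rational(1338573361314146, 3841177) ≈ 3.4848e+8)
Mul(-1, r) = Mul(-1, Rational(1338573361314146, 3841177)) = Rational(-1338573361314146, 3841177)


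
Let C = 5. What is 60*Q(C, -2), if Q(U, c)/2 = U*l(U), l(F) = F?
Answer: 3000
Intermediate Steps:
Q(U, c) = 2*U² (Q(U, c) = 2*(U*U) = 2*U²)
60*Q(C, -2) = 60*(2*5²) = 60*(2*25) = 60*50 = 3000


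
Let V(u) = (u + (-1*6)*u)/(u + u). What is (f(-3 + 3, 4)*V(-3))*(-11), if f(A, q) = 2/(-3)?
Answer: -55/3 ≈ -18.333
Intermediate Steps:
V(u) = -5/2 (V(u) = (u - 6*u)/((2*u)) = (-5*u)*(1/(2*u)) = -5/2)
f(A, q) = -⅔ (f(A, q) = 2*(-⅓) = -⅔)
(f(-3 + 3, 4)*V(-3))*(-11) = -⅔*(-5/2)*(-11) = (5/3)*(-11) = -55/3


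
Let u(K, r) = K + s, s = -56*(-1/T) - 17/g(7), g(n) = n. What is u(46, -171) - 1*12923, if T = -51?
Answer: -4598348/357 ≈ -12881.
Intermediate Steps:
s = -1259/357 (s = -56/((-1*(-51))) - 17/7 = -56/51 - 17*1/7 = -56*1/51 - 17/7 = -56/51 - 17/7 = -1259/357 ≈ -3.5266)
u(K, r) = -1259/357 + K (u(K, r) = K - 1259/357 = -1259/357 + K)
u(46, -171) - 1*12923 = (-1259/357 + 46) - 1*12923 = 15163/357 - 12923 = -4598348/357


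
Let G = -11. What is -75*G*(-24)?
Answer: -19800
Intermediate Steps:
-75*G*(-24) = -75*(-11)*(-24) = 825*(-24) = -19800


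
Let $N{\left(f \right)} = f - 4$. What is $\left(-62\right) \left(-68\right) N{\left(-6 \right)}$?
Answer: $-42160$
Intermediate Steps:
$N{\left(f \right)} = -4 + f$
$\left(-62\right) \left(-68\right) N{\left(-6 \right)} = \left(-62\right) \left(-68\right) \left(-4 - 6\right) = 4216 \left(-10\right) = -42160$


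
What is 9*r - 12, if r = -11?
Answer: -111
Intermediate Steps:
9*r - 12 = 9*(-11) - 12 = -99 - 12 = -111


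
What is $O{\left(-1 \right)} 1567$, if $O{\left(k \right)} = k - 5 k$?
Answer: $6268$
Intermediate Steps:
$O{\left(k \right)} = - 4 k$
$O{\left(-1 \right)} 1567 = \left(-4\right) \left(-1\right) 1567 = 4 \cdot 1567 = 6268$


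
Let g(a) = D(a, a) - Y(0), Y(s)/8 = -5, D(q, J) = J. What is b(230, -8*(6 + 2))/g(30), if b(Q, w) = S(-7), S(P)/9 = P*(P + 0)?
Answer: 63/10 ≈ 6.3000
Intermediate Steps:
S(P) = 9*P² (S(P) = 9*(P*(P + 0)) = 9*(P*P) = 9*P²)
Y(s) = -40 (Y(s) = 8*(-5) = -40)
b(Q, w) = 441 (b(Q, w) = 9*(-7)² = 9*49 = 441)
g(a) = 40 + a (g(a) = a - 1*(-40) = a + 40 = 40 + a)
b(230, -8*(6 + 2))/g(30) = 441/(40 + 30) = 441/70 = 441*(1/70) = 63/10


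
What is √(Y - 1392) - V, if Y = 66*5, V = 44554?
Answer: -44554 + 3*I*√118 ≈ -44554.0 + 32.588*I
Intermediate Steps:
Y = 330
√(Y - 1392) - V = √(330 - 1392) - 1*44554 = √(-1062) - 44554 = 3*I*√118 - 44554 = -44554 + 3*I*√118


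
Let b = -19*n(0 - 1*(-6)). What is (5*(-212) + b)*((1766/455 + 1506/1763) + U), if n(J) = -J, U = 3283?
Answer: -58020740426/18655 ≈ -3.1102e+6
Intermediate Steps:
b = 114 (b = -(-19)*(0 - 1*(-6)) = -(-19)*(0 + 6) = -(-19)*6 = -19*(-6) = 114)
(5*(-212) + b)*((1766/455 + 1506/1763) + U) = (5*(-212) + 114)*((1766/455 + 1506/1763) + 3283) = (-1060 + 114)*((1766*(1/455) + 1506*(1/1763)) + 3283) = -946*((1766/455 + 1506/1763) + 3283) = -946*(3798688/802165 + 3283) = -946*2637306383/802165 = -58020740426/18655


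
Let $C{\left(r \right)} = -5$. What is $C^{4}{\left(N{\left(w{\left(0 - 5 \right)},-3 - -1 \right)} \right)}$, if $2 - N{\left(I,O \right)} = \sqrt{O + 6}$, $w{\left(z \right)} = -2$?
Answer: $625$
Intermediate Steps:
$N{\left(I,O \right)} = 2 - \sqrt{6 + O}$ ($N{\left(I,O \right)} = 2 - \sqrt{O + 6} = 2 - \sqrt{6 + O}$)
$C^{4}{\left(N{\left(w{\left(0 - 5 \right)},-3 - -1 \right)} \right)} = \left(-5\right)^{4} = 625$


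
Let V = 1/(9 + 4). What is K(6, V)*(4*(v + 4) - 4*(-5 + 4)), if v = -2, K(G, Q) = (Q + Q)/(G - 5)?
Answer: 24/13 ≈ 1.8462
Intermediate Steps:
V = 1/13 ≈ 0.076923
K(G, Q) = 2*Q/(-5 + G) (K(G, Q) = (2*Q)/(-5 + G) = 2*Q/(-5 + G))
K(6, V)*(4*(v + 4) - 4*(-5 + 4)) = (2*(1/13)/(-5 + 6))*(4*(-2 + 4) - 4*(-5 + 4)) = (2*(1/13)/1)*(4*2 - 4*(-1)) = (2*(1/13)*1)*(8 + 4) = (2/13)*12 = 24/13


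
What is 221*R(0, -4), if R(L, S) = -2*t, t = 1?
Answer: -442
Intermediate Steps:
R(L, S) = -2 (R(L, S) = -2*1 = -2)
221*R(0, -4) = 221*(-2) = -442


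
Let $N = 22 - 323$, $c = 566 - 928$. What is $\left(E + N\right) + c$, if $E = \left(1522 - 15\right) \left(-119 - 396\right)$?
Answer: $-776768$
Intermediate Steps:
$c = -362$ ($c = 566 - 928 = -362$)
$E = -776105$ ($E = 1507 \left(-515\right) = -776105$)
$N = -301$ ($N = 22 - 323 = -301$)
$\left(E + N\right) + c = \left(-776105 - 301\right) - 362 = -776406 - 362 = -776768$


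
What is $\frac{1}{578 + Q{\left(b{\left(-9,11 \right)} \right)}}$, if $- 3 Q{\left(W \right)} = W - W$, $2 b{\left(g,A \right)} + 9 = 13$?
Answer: $\frac{1}{578} \approx 0.0017301$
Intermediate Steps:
$b{\left(g,A \right)} = 2$ ($b{\left(g,A \right)} = - \frac{9}{2} + \frac{1}{2} \cdot 13 = - \frac{9}{2} + \frac{13}{2} = 2$)
$Q{\left(W \right)} = 0$ ($Q{\left(W \right)} = - \frac{W - W}{3} = \left(- \frac{1}{3}\right) 0 = 0$)
$\frac{1}{578 + Q{\left(b{\left(-9,11 \right)} \right)}} = \frac{1}{578 + 0} = \frac{1}{578}$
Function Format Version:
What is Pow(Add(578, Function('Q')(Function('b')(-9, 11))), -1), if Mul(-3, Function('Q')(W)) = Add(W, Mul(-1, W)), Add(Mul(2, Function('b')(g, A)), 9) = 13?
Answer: Rational(1, 578) ≈ 0.0017301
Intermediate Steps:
Function('b')(g, A) = 2 (Function('b')(g, A) = Add(Rational(-9, 2), Mul(Rational(1, 2), 13)) = Add(Rational(-9, 2), Rational(13, 2)) = 2)
Function('Q')(W) = 0 (Function('Q')(W) = Mul(Rational(-1, 3), Add(W, Mul(-1, W))) = Mul(Rational(-1, 3), 0) = 0)
Pow(Add(578, Function('Q')(Function('b')(-9, 11))), -1) = Pow(Add(578, 0), -1) = Pow(578, -1) = Rational(1, 578)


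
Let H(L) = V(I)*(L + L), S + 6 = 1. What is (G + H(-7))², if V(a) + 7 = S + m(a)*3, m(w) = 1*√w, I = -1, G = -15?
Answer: 21645 - 12852*I ≈ 21645.0 - 12852.0*I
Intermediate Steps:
S = -5 (S = -6 + 1 = -5)
m(w) = √w
V(a) = -12 + 3*√a (V(a) = -7 + (-5 + √a*3) = -7 + (-5 + 3*√a) = -12 + 3*√a)
H(L) = 2*L*(-12 + 3*I) (H(L) = (-12 + 3*√(-1))*(L + L) = (-12 + 3*I)*(2*L) = 2*L*(-12 + 3*I))
(G + H(-7))² = (-15 + 6*(-7)*(-4 + I))² = (-15 + (168 - 42*I))² = (153 - 42*I)²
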